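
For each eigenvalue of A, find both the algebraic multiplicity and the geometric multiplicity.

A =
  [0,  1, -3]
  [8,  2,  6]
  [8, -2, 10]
λ = 4: alg = 3, geom = 2

Step 1 — factor the characteristic polynomial to read off the algebraic multiplicities:
  χ_A(x) = (x - 4)^3

Step 2 — compute geometric multiplicities via the rank-nullity identity g(λ) = n − rank(A − λI):
  rank(A − (4)·I) = 1, so dim ker(A − (4)·I) = n − 1 = 2

Summary:
  λ = 4: algebraic multiplicity = 3, geometric multiplicity = 2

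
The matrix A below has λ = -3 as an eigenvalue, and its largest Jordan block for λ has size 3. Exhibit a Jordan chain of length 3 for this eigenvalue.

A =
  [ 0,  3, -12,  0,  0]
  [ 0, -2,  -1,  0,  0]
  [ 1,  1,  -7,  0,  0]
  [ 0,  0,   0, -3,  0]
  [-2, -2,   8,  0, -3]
A Jordan chain for λ = -3 of length 3:
v_1 = (-3, -1, -1, 0, 2)ᵀ
v_2 = (3, 0, 1, 0, -2)ᵀ
v_3 = (1, 0, 0, 0, 0)ᵀ

Let N = A − (-3)·I. We want v_3 with N^3 v_3 = 0 but N^2 v_3 ≠ 0; then v_{j-1} := N · v_j for j = 3, …, 2.

Pick v_3 = (1, 0, 0, 0, 0)ᵀ.
Then v_2 = N · v_3 = (3, 0, 1, 0, -2)ᵀ.
Then v_1 = N · v_2 = (-3, -1, -1, 0, 2)ᵀ.

Sanity check: (A − (-3)·I) v_1 = (0, 0, 0, 0, 0)ᵀ = 0. ✓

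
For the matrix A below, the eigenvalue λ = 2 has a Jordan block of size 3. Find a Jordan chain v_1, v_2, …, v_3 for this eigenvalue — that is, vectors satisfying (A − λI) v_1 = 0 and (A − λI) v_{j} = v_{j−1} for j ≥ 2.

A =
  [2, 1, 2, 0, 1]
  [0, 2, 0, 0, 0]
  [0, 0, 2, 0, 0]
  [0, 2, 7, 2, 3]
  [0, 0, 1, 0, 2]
A Jordan chain for λ = 2 of length 3:
v_1 = (1, 0, 0, 3, 0)ᵀ
v_2 = (2, 0, 0, 7, 1)ᵀ
v_3 = (0, 0, 1, 0, 0)ᵀ

Let N = A − (2)·I. We want v_3 with N^3 v_3 = 0 but N^2 v_3 ≠ 0; then v_{j-1} := N · v_j for j = 3, …, 2.

Pick v_3 = (0, 0, 1, 0, 0)ᵀ.
Then v_2 = N · v_3 = (2, 0, 0, 7, 1)ᵀ.
Then v_1 = N · v_2 = (1, 0, 0, 3, 0)ᵀ.

Sanity check: (A − (2)·I) v_1 = (0, 0, 0, 0, 0)ᵀ = 0. ✓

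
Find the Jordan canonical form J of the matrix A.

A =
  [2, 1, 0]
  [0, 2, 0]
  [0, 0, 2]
J_2(2) ⊕ J_1(2)

The characteristic polynomial is
  det(x·I − A) = x^3 - 6*x^2 + 12*x - 8 = (x - 2)^3

Eigenvalues and multiplicities (the geometric multiplicity of λ is n − rank(A − λI), which equals the number of Jordan blocks for λ):
  λ = 2: algebraic multiplicity = 3, geometric multiplicity = 2

Determining the block sizes for each eigenvalue:
  λ = 2: 2 blocks summing to 3 forces exactly one block of size 2 and the rest size 1 → block sizes [2, 1]

Assembling the blocks gives a Jordan form
J =
  [2, 1, 0]
  [0, 2, 0]
  [0, 0, 2]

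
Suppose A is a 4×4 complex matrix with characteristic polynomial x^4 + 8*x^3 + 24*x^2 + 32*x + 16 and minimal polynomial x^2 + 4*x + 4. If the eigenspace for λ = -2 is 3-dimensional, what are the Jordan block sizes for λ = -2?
Block sizes for λ = -2: [2, 1, 1]

Step 1 — from the characteristic polynomial, algebraic multiplicity of λ = -2 is 4. From dim ker(A − (-2)·I) = 3, there are exactly 3 Jordan blocks for λ = -2.
Step 2 — from the minimal polynomial, the factor (x + 2)^2 tells us the largest block for λ = -2 has size 2.
Step 3 — with total size 4, 3 blocks, and largest block 2, the block sizes (in nonincreasing order) are [2, 1, 1].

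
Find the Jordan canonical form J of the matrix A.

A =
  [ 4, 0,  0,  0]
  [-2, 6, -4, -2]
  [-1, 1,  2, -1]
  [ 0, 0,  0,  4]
J_2(4) ⊕ J_1(4) ⊕ J_1(4)

The characteristic polynomial is
  det(x·I − A) = x^4 - 16*x^3 + 96*x^2 - 256*x + 256 = (x - 4)^4

Eigenvalues and multiplicities (the geometric multiplicity of λ is n − rank(A − λI), which equals the number of Jordan blocks for λ):
  λ = 4: algebraic multiplicity = 4, geometric multiplicity = 3

Determining the block sizes for each eigenvalue:
  λ = 4: 3 blocks summing to 4 forces exactly one block of size 2 and the rest size 1 → block sizes [2, 1, 1]

Assembling the blocks gives a Jordan form
J =
  [4, 1, 0, 0]
  [0, 4, 0, 0]
  [0, 0, 4, 0]
  [0, 0, 0, 4]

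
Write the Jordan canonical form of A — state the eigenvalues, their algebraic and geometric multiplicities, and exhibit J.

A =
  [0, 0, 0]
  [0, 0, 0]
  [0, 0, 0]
J_1(0) ⊕ J_1(0) ⊕ J_1(0)

The characteristic polynomial is
  det(x·I − A) = x^3

Eigenvalues and multiplicities (the geometric multiplicity of λ is n − rank(A − λI), which equals the number of Jordan blocks for λ):
  λ = 0: algebraic multiplicity = 3, geometric multiplicity = 3

Determining the block sizes for each eigenvalue:
  λ = 0: gm = am = 3, so every block has size 1 → block sizes [1, 1, 1]

Assembling the blocks gives a Jordan form
J =
  [0, 0, 0]
  [0, 0, 0]
  [0, 0, 0]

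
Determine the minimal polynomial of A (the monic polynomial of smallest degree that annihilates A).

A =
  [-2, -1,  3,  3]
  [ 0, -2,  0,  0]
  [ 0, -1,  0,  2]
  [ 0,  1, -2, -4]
x^2 + 4*x + 4

The characteristic polynomial is χ_A(x) = (x + 2)^4, so the eigenvalues are known. The minimal polynomial is
  m_A(x) = Π_λ (x − λ)^{k_λ}
where k_λ is the size of the *largest* Jordan block for λ (equivalently, the smallest k with (A − λI)^k v = 0 for every generalised eigenvector v of λ).

  λ = -2: largest Jordan block has size 2, contributing (x + 2)^2

So m_A(x) = (x + 2)^2 = x^2 + 4*x + 4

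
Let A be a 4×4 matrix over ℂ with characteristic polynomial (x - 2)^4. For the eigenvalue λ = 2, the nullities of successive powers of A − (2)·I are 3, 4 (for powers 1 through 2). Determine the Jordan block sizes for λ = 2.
Block sizes for λ = 2: [2, 1, 1]

From the dimensions of kernels of powers, the number of Jordan blocks of size at least j is d_j − d_{j−1} where d_j = dim ker(N^j) (with d_0 = 0). Computing the differences gives [3, 1].
The number of blocks of size exactly k is (#blocks of size ≥ k) − (#blocks of size ≥ k + 1), so the partition is: 2 block(s) of size 1, 1 block(s) of size 2.
In nonincreasing order the block sizes are [2, 1, 1].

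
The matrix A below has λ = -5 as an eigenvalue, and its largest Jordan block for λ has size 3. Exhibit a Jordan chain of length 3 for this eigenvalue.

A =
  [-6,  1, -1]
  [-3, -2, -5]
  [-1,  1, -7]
A Jordan chain for λ = -5 of length 3:
v_1 = (-1, -1, 0)ᵀ
v_2 = (-1, -3, -1)ᵀ
v_3 = (1, 0, 0)ᵀ

Let N = A − (-5)·I. We want v_3 with N^3 v_3 = 0 but N^2 v_3 ≠ 0; then v_{j-1} := N · v_j for j = 3, …, 2.

Pick v_3 = (1, 0, 0)ᵀ.
Then v_2 = N · v_3 = (-1, -3, -1)ᵀ.
Then v_1 = N · v_2 = (-1, -1, 0)ᵀ.

Sanity check: (A − (-5)·I) v_1 = (0, 0, 0)ᵀ = 0. ✓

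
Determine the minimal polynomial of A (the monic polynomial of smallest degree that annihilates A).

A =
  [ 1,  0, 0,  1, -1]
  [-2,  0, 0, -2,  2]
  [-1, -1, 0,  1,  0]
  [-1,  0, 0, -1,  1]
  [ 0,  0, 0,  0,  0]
x^2

The characteristic polynomial is χ_A(x) = x^5, so the eigenvalues are known. The minimal polynomial is
  m_A(x) = Π_λ (x − λ)^{k_λ}
where k_λ is the size of the *largest* Jordan block for λ (equivalently, the smallest k with (A − λI)^k v = 0 for every generalised eigenvector v of λ).

  λ = 0: largest Jordan block has size 2, contributing (x − 0)^2

So m_A(x) = x^2 = x^2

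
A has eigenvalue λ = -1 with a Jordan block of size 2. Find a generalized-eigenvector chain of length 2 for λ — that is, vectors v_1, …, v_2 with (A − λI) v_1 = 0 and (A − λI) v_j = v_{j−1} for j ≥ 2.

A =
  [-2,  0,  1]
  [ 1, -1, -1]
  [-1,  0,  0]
A Jordan chain for λ = -1 of length 2:
v_1 = (-1, 1, -1)ᵀ
v_2 = (1, 0, 0)ᵀ

Let N = A − (-1)·I. We want v_2 with N^2 v_2 = 0 but N^1 v_2 ≠ 0; then v_{j-1} := N · v_j for j = 2, …, 2.

Pick v_2 = (1, 0, 0)ᵀ.
Then v_1 = N · v_2 = (-1, 1, -1)ᵀ.

Sanity check: (A − (-1)·I) v_1 = (0, 0, 0)ᵀ = 0. ✓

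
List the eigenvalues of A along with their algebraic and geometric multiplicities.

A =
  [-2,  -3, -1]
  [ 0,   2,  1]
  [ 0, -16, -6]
λ = -2: alg = 3, geom = 1

Step 1 — factor the characteristic polynomial to read off the algebraic multiplicities:
  χ_A(x) = (x + 2)^3

Step 2 — compute geometric multiplicities via the rank-nullity identity g(λ) = n − rank(A − λI):
  rank(A − (-2)·I) = 2, so dim ker(A − (-2)·I) = n − 2 = 1

Summary:
  λ = -2: algebraic multiplicity = 3, geometric multiplicity = 1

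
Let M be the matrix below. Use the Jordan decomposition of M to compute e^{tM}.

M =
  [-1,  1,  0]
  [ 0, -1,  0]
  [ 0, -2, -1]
e^{tM} =
  [exp(-t), t*exp(-t), 0]
  [0, exp(-t), 0]
  [0, -2*t*exp(-t), exp(-t)]

Strategy: write M = P · J · P⁻¹ where J is a Jordan canonical form, so e^{tM} = P · e^{tJ} · P⁻¹, and e^{tJ} can be computed block-by-block.

M has Jordan form
J =
  [-1,  1,  0]
  [ 0, -1,  0]
  [ 0,  0, -1]
(up to reordering of blocks).

Per-block formulas:
  For a 1×1 block at λ = -1: exp(t · [-1]) = [e^(-1t)].
  For a 2×2 Jordan block J_2(-1): exp(t · J_2(-1)) = e^(-1t)·(I + t·N), where N is the 2×2 nilpotent shift.

After assembling e^{tJ} and conjugating by P, we get:

e^{tM} =
  [exp(-t), t*exp(-t), 0]
  [0, exp(-t), 0]
  [0, -2*t*exp(-t), exp(-t)]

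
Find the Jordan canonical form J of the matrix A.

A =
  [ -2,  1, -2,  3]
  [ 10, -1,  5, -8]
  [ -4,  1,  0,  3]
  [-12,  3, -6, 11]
J_3(2) ⊕ J_1(2)

The characteristic polynomial is
  det(x·I − A) = x^4 - 8*x^3 + 24*x^2 - 32*x + 16 = (x - 2)^4

Eigenvalues and multiplicities (the geometric multiplicity of λ is n − rank(A − λI), which equals the number of Jordan blocks for λ):
  λ = 2: algebraic multiplicity = 4, geometric multiplicity = 2

Determining the block sizes for each eigenvalue:
  λ = 2: with am = 4 and gm = 2, the partition is not yet determined (e.g. several partitions of 4 into 2 parts exist). Let N = A − (2)·I. Computing rank(N^1) = 2, rank(N^2) = 1, rank(N^3) = 0; the number of blocks of size ≥ j is rank(N^{j−1}) − rank(N^j), giving [2, 1, 1]. So we have 1 block(s) of size 3, 1 block(s) of size 1 → block sizes [3, 1]

Assembling the blocks gives a Jordan form
J =
  [2, 1, 0, 0]
  [0, 2, 1, 0]
  [0, 0, 2, 0]
  [0, 0, 0, 2]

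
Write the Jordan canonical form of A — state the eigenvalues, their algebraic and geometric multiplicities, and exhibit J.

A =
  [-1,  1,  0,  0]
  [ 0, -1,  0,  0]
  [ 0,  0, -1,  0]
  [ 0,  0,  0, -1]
J_2(-1) ⊕ J_1(-1) ⊕ J_1(-1)

The characteristic polynomial is
  det(x·I − A) = x^4 + 4*x^3 + 6*x^2 + 4*x + 1 = (x + 1)^4

Eigenvalues and multiplicities (the geometric multiplicity of λ is n − rank(A − λI), which equals the number of Jordan blocks for λ):
  λ = -1: algebraic multiplicity = 4, geometric multiplicity = 3

Determining the block sizes for each eigenvalue:
  λ = -1: 3 blocks summing to 4 forces exactly one block of size 2 and the rest size 1 → block sizes [2, 1, 1]

Assembling the blocks gives a Jordan form
J =
  [-1,  1,  0,  0]
  [ 0, -1,  0,  0]
  [ 0,  0, -1,  0]
  [ 0,  0,  0, -1]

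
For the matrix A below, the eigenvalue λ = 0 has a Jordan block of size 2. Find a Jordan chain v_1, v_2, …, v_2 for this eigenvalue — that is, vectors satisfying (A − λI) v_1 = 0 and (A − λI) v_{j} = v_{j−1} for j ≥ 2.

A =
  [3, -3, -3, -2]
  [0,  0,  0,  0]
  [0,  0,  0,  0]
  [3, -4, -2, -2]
A Jordan chain for λ = 0 of length 2:
v_1 = (-6, 0, 0, -9)ᵀ
v_2 = (1, 3, 0, 0)ᵀ

Let N = A − (0)·I. We want v_2 with N^2 v_2 = 0 but N^1 v_2 ≠ 0; then v_{j-1} := N · v_j for j = 2, …, 2.

Pick v_2 = (1, 3, 0, 0)ᵀ.
Then v_1 = N · v_2 = (-6, 0, 0, -9)ᵀ.

Sanity check: (A − (0)·I) v_1 = (0, 0, 0, 0)ᵀ = 0. ✓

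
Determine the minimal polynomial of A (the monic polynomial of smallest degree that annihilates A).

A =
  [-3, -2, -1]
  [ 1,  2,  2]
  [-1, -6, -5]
x^3 + 6*x^2 + 12*x + 8

The characteristic polynomial is χ_A(x) = (x + 2)^3, so the eigenvalues are known. The minimal polynomial is
  m_A(x) = Π_λ (x − λ)^{k_λ}
where k_λ is the size of the *largest* Jordan block for λ (equivalently, the smallest k with (A − λI)^k v = 0 for every generalised eigenvector v of λ).

  λ = -2: largest Jordan block has size 3, contributing (x + 2)^3

So m_A(x) = (x + 2)^3 = x^3 + 6*x^2 + 12*x + 8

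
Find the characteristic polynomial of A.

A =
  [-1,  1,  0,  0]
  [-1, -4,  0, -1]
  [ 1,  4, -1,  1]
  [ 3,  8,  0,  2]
x^4 + 4*x^3 + 6*x^2 + 4*x + 1

Expanding det(x·I − A) (e.g. by cofactor expansion or by noting that A is similar to its Jordan form J, which has the same characteristic polynomial as A) gives
  χ_A(x) = x^4 + 4*x^3 + 6*x^2 + 4*x + 1
which factors as (x + 1)^4. The eigenvalues (with algebraic multiplicities) are λ = -1 with multiplicity 4.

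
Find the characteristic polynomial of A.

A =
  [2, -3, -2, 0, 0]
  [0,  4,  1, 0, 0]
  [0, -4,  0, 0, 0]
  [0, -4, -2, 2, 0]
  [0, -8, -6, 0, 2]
x^5 - 10*x^4 + 40*x^3 - 80*x^2 + 80*x - 32

Expanding det(x·I − A) (e.g. by cofactor expansion or by noting that A is similar to its Jordan form J, which has the same characteristic polynomial as A) gives
  χ_A(x) = x^5 - 10*x^4 + 40*x^3 - 80*x^2 + 80*x - 32
which factors as (x - 2)^5. The eigenvalues (with algebraic multiplicities) are λ = 2 with multiplicity 5.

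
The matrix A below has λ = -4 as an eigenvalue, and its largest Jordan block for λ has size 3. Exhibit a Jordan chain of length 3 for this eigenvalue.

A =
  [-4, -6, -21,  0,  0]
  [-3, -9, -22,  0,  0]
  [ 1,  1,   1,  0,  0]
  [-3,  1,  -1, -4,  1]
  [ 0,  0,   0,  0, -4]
A Jordan chain for λ = -4 of length 3:
v_1 = (-3, -7, 2, -4, 0)ᵀ
v_2 = (0, -3, 1, -3, 0)ᵀ
v_3 = (1, 0, 0, 0, 0)ᵀ

Let N = A − (-4)·I. We want v_3 with N^3 v_3 = 0 but N^2 v_3 ≠ 0; then v_{j-1} := N · v_j for j = 3, …, 2.

Pick v_3 = (1, 0, 0, 0, 0)ᵀ.
Then v_2 = N · v_3 = (0, -3, 1, -3, 0)ᵀ.
Then v_1 = N · v_2 = (-3, -7, 2, -4, 0)ᵀ.

Sanity check: (A − (-4)·I) v_1 = (0, 0, 0, 0, 0)ᵀ = 0. ✓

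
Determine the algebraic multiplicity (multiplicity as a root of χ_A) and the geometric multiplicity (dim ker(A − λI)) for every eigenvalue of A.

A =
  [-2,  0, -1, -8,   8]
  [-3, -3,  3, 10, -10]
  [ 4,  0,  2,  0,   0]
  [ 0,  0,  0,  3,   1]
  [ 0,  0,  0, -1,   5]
λ = -3: alg = 1, geom = 1; λ = 0: alg = 2, geom = 1; λ = 4: alg = 2, geom = 1

Step 1 — factor the characteristic polynomial to read off the algebraic multiplicities:
  χ_A(x) = x^2*(x - 4)^2*(x + 3)

Step 2 — compute geometric multiplicities via the rank-nullity identity g(λ) = n − rank(A − λI):
  rank(A − (-3)·I) = 4, so dim ker(A − (-3)·I) = n − 4 = 1
  rank(A − (0)·I) = 4, so dim ker(A − (0)·I) = n − 4 = 1
  rank(A − (4)·I) = 4, so dim ker(A − (4)·I) = n − 4 = 1

Summary:
  λ = -3: algebraic multiplicity = 1, geometric multiplicity = 1
  λ = 0: algebraic multiplicity = 2, geometric multiplicity = 1
  λ = 4: algebraic multiplicity = 2, geometric multiplicity = 1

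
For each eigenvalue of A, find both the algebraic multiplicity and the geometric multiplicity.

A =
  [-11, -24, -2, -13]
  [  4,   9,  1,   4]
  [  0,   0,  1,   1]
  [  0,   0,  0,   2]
λ = -3: alg = 1, geom = 1; λ = 1: alg = 2, geom = 1; λ = 2: alg = 1, geom = 1

Step 1 — factor the characteristic polynomial to read off the algebraic multiplicities:
  χ_A(x) = (x - 2)*(x - 1)^2*(x + 3)

Step 2 — compute geometric multiplicities via the rank-nullity identity g(λ) = n − rank(A − λI):
  rank(A − (-3)·I) = 3, so dim ker(A − (-3)·I) = n − 3 = 1
  rank(A − (1)·I) = 3, so dim ker(A − (1)·I) = n − 3 = 1
  rank(A − (2)·I) = 3, so dim ker(A − (2)·I) = n − 3 = 1

Summary:
  λ = -3: algebraic multiplicity = 1, geometric multiplicity = 1
  λ = 1: algebraic multiplicity = 2, geometric multiplicity = 1
  λ = 2: algebraic multiplicity = 1, geometric multiplicity = 1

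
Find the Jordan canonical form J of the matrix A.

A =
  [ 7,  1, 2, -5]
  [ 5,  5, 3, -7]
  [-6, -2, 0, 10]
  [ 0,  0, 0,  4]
J_3(4) ⊕ J_1(4)

The characteristic polynomial is
  det(x·I − A) = x^4 - 16*x^3 + 96*x^2 - 256*x + 256 = (x - 4)^4

Eigenvalues and multiplicities (the geometric multiplicity of λ is n − rank(A − λI), which equals the number of Jordan blocks for λ):
  λ = 4: algebraic multiplicity = 4, geometric multiplicity = 2

Determining the block sizes for each eigenvalue:
  λ = 4: with am = 4 and gm = 2, the partition is not yet determined (e.g. several partitions of 4 into 2 parts exist). Let N = A − (4)·I. Computing rank(N^1) = 2, rank(N^2) = 1, rank(N^3) = 0; the number of blocks of size ≥ j is rank(N^{j−1}) − rank(N^j), giving [2, 1, 1]. So we have 1 block(s) of size 3, 1 block(s) of size 1 → block sizes [3, 1]

Assembling the blocks gives a Jordan form
J =
  [4, 1, 0, 0]
  [0, 4, 1, 0]
  [0, 0, 4, 0]
  [0, 0, 0, 4]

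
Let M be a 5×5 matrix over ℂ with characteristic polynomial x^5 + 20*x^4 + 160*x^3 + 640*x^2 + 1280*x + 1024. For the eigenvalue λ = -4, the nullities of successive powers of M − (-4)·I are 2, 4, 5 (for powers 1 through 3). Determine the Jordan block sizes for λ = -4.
Block sizes for λ = -4: [3, 2]

From the dimensions of kernels of powers, the number of Jordan blocks of size at least j is d_j − d_{j−1} where d_j = dim ker(N^j) (with d_0 = 0). Computing the differences gives [2, 2, 1].
The number of blocks of size exactly k is (#blocks of size ≥ k) − (#blocks of size ≥ k + 1), so the partition is: 1 block(s) of size 2, 1 block(s) of size 3.
In nonincreasing order the block sizes are [3, 2].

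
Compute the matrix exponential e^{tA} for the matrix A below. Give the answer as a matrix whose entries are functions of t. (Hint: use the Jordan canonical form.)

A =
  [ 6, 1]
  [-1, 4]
e^{tA} =
  [t*exp(5*t) + exp(5*t), t*exp(5*t)]
  [-t*exp(5*t), -t*exp(5*t) + exp(5*t)]

Strategy: write A = P · J · P⁻¹ where J is a Jordan canonical form, so e^{tA} = P · e^{tJ} · P⁻¹, and e^{tJ} can be computed block-by-block.

A has Jordan form
J =
  [5, 1]
  [0, 5]
(up to reordering of blocks).

Per-block formulas:
  For a 2×2 Jordan block J_2(5): exp(t · J_2(5)) = e^(5t)·(I + t·N), where N is the 2×2 nilpotent shift.

After assembling e^{tJ} and conjugating by P, we get:

e^{tA} =
  [t*exp(5*t) + exp(5*t), t*exp(5*t)]
  [-t*exp(5*t), -t*exp(5*t) + exp(5*t)]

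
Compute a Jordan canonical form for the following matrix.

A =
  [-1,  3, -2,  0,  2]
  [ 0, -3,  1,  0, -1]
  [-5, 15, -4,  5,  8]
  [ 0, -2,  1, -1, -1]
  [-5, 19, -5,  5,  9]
J_3(-1) ⊕ J_1(-1) ⊕ J_1(4)

The characteristic polynomial is
  det(x·I − A) = x^5 - 10*x^3 - 20*x^2 - 15*x - 4 = (x - 4)*(x + 1)^4

Eigenvalues and multiplicities (the geometric multiplicity of λ is n − rank(A − λI), which equals the number of Jordan blocks for λ):
  λ = -1: algebraic multiplicity = 4, geometric multiplicity = 2
  λ = 4: algebraic multiplicity = 1, geometric multiplicity = 1

Determining the block sizes for each eigenvalue:
  λ = -1: with am = 4 and gm = 2, the partition is not yet determined (e.g. several partitions of 4 into 2 parts exist). Let N = A − (-1)·I. Computing rank(N^1) = 3, rank(N^2) = 2, rank(N^3) = 1; the number of blocks of size ≥ j is rank(N^{j−1}) − rank(N^j), giving [2, 1, 1]. So we have 1 block(s) of size 3, 1 block(s) of size 1 → block sizes [3, 1]
  λ = 4: one block (gm = 1), so the single block has size am = 1 → block sizes [1]

Assembling the blocks gives a Jordan form
J =
  [-1,  1,  0,  0, 0]
  [ 0, -1,  1,  0, 0]
  [ 0,  0, -1,  0, 0]
  [ 0,  0,  0, -1, 0]
  [ 0,  0,  0,  0, 4]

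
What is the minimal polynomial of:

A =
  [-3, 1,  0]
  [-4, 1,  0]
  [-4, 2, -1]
x^2 + 2*x + 1

The characteristic polynomial is χ_A(x) = (x + 1)^3, so the eigenvalues are known. The minimal polynomial is
  m_A(x) = Π_λ (x − λ)^{k_λ}
where k_λ is the size of the *largest* Jordan block for λ (equivalently, the smallest k with (A − λI)^k v = 0 for every generalised eigenvector v of λ).

  λ = -1: largest Jordan block has size 2, contributing (x + 1)^2

So m_A(x) = (x + 1)^2 = x^2 + 2*x + 1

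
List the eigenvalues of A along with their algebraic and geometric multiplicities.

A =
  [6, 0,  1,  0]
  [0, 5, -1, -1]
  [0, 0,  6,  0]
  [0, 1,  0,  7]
λ = 6: alg = 4, geom = 2

Step 1 — factor the characteristic polynomial to read off the algebraic multiplicities:
  χ_A(x) = (x - 6)^4

Step 2 — compute geometric multiplicities via the rank-nullity identity g(λ) = n − rank(A − λI):
  rank(A − (6)·I) = 2, so dim ker(A − (6)·I) = n − 2 = 2

Summary:
  λ = 6: algebraic multiplicity = 4, geometric multiplicity = 2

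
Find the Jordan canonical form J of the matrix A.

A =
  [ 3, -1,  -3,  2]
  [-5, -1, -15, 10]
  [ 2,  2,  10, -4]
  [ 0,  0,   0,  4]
J_2(4) ⊕ J_1(4) ⊕ J_1(4)

The characteristic polynomial is
  det(x·I − A) = x^4 - 16*x^3 + 96*x^2 - 256*x + 256 = (x - 4)^4

Eigenvalues and multiplicities (the geometric multiplicity of λ is n − rank(A − λI), which equals the number of Jordan blocks for λ):
  λ = 4: algebraic multiplicity = 4, geometric multiplicity = 3

Determining the block sizes for each eigenvalue:
  λ = 4: 3 blocks summing to 4 forces exactly one block of size 2 and the rest size 1 → block sizes [2, 1, 1]

Assembling the blocks gives a Jordan form
J =
  [4, 1, 0, 0]
  [0, 4, 0, 0]
  [0, 0, 4, 0]
  [0, 0, 0, 4]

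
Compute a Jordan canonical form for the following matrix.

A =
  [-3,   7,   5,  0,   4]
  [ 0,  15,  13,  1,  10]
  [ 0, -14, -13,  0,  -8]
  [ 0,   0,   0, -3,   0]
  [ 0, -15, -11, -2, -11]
J_3(-3) ⊕ J_1(-3) ⊕ J_1(-3)

The characteristic polynomial is
  det(x·I − A) = x^5 + 15*x^4 + 90*x^3 + 270*x^2 + 405*x + 243 = (x + 3)^5

Eigenvalues and multiplicities (the geometric multiplicity of λ is n − rank(A − λI), which equals the number of Jordan blocks for λ):
  λ = -3: algebraic multiplicity = 5, geometric multiplicity = 3

Determining the block sizes for each eigenvalue:
  λ = -3: with am = 5 and gm = 3, the partition is not yet determined (e.g. several partitions of 5 into 3 parts exist). Let N = A − (-3)·I. Computing rank(N^1) = 2, rank(N^2) = 1, rank(N^3) = 0; the number of blocks of size ≥ j is rank(N^{j−1}) − rank(N^j), giving [3, 1, 1]. So we have 1 block(s) of size 3, 2 block(s) of size 1 → block sizes [3, 1, 1]

Assembling the blocks gives a Jordan form
J =
  [-3,  1,  0,  0,  0]
  [ 0, -3,  1,  0,  0]
  [ 0,  0, -3,  0,  0]
  [ 0,  0,  0, -3,  0]
  [ 0,  0,  0,  0, -3]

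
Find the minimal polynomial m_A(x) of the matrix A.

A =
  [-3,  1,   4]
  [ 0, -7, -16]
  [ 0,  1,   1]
x^2 + 6*x + 9

The characteristic polynomial is χ_A(x) = (x + 3)^3, so the eigenvalues are known. The minimal polynomial is
  m_A(x) = Π_λ (x − λ)^{k_λ}
where k_λ is the size of the *largest* Jordan block for λ (equivalently, the smallest k with (A − λI)^k v = 0 for every generalised eigenvector v of λ).

  λ = -3: largest Jordan block has size 2, contributing (x + 3)^2

So m_A(x) = (x + 3)^2 = x^2 + 6*x + 9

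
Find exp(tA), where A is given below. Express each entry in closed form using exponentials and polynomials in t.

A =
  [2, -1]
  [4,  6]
e^{tA} =
  [-2*t*exp(4*t) + exp(4*t), -t*exp(4*t)]
  [4*t*exp(4*t), 2*t*exp(4*t) + exp(4*t)]

Strategy: write A = P · J · P⁻¹ where J is a Jordan canonical form, so e^{tA} = P · e^{tJ} · P⁻¹, and e^{tJ} can be computed block-by-block.

A has Jordan form
J =
  [4, 1]
  [0, 4]
(up to reordering of blocks).

Per-block formulas:
  For a 2×2 Jordan block J_2(4): exp(t · J_2(4)) = e^(4t)·(I + t·N), where N is the 2×2 nilpotent shift.

After assembling e^{tJ} and conjugating by P, we get:

e^{tA} =
  [-2*t*exp(4*t) + exp(4*t), -t*exp(4*t)]
  [4*t*exp(4*t), 2*t*exp(4*t) + exp(4*t)]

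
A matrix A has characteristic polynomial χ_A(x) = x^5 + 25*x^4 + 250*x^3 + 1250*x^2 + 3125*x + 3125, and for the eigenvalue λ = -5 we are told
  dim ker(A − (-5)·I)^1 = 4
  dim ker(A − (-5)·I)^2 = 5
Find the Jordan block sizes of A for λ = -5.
Block sizes for λ = -5: [2, 1, 1, 1]

From the dimensions of kernels of powers, the number of Jordan blocks of size at least j is d_j − d_{j−1} where d_j = dim ker(N^j) (with d_0 = 0). Computing the differences gives [4, 1].
The number of blocks of size exactly k is (#blocks of size ≥ k) − (#blocks of size ≥ k + 1), so the partition is: 3 block(s) of size 1, 1 block(s) of size 2.
In nonincreasing order the block sizes are [2, 1, 1, 1].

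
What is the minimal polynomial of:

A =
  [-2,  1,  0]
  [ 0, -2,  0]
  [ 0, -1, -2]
x^2 + 4*x + 4

The characteristic polynomial is χ_A(x) = (x + 2)^3, so the eigenvalues are known. The minimal polynomial is
  m_A(x) = Π_λ (x − λ)^{k_λ}
where k_λ is the size of the *largest* Jordan block for λ (equivalently, the smallest k with (A − λI)^k v = 0 for every generalised eigenvector v of λ).

  λ = -2: largest Jordan block has size 2, contributing (x + 2)^2

So m_A(x) = (x + 2)^2 = x^2 + 4*x + 4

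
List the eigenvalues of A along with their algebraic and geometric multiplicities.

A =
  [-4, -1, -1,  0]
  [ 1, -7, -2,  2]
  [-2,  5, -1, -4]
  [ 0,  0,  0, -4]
λ = -4: alg = 4, geom = 2

Step 1 — factor the characteristic polynomial to read off the algebraic multiplicities:
  χ_A(x) = (x + 4)^4

Step 2 — compute geometric multiplicities via the rank-nullity identity g(λ) = n − rank(A − λI):
  rank(A − (-4)·I) = 2, so dim ker(A − (-4)·I) = n − 2 = 2

Summary:
  λ = -4: algebraic multiplicity = 4, geometric multiplicity = 2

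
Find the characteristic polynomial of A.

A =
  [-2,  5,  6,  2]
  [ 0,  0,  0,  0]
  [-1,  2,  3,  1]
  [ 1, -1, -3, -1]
x^4

Expanding det(x·I − A) (e.g. by cofactor expansion or by noting that A is similar to its Jordan form J, which has the same characteristic polynomial as A) gives
  χ_A(x) = x^4
which factors as x^4. The eigenvalues (with algebraic multiplicities) are λ = 0 with multiplicity 4.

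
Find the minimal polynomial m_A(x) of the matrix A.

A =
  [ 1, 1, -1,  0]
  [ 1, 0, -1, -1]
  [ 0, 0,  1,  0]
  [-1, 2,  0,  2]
x^3 - 3*x^2 + 3*x - 1

The characteristic polynomial is χ_A(x) = (x - 1)^4, so the eigenvalues are known. The minimal polynomial is
  m_A(x) = Π_λ (x − λ)^{k_λ}
where k_λ is the size of the *largest* Jordan block for λ (equivalently, the smallest k with (A − λI)^k v = 0 for every generalised eigenvector v of λ).

  λ = 1: largest Jordan block has size 3, contributing (x − 1)^3

So m_A(x) = (x - 1)^3 = x^3 - 3*x^2 + 3*x - 1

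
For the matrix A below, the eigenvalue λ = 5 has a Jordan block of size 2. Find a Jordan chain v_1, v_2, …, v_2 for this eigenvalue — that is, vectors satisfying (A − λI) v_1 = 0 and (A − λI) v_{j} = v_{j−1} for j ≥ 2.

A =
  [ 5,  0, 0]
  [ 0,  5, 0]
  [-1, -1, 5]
A Jordan chain for λ = 5 of length 2:
v_1 = (0, 0, -1)ᵀ
v_2 = (1, 0, 0)ᵀ

Let N = A − (5)·I. We want v_2 with N^2 v_2 = 0 but N^1 v_2 ≠ 0; then v_{j-1} := N · v_j for j = 2, …, 2.

Pick v_2 = (1, 0, 0)ᵀ.
Then v_1 = N · v_2 = (0, 0, -1)ᵀ.

Sanity check: (A − (5)·I) v_1 = (0, 0, 0)ᵀ = 0. ✓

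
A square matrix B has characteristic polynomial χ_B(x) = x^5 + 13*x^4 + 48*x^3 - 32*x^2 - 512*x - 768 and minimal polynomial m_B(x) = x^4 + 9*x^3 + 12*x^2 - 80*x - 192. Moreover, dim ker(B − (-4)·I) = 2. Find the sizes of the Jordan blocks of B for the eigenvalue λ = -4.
Block sizes for λ = -4: [3, 1]

Step 1 — from the characteristic polynomial, algebraic multiplicity of λ = -4 is 4. From dim ker(B − (-4)·I) = 2, there are exactly 2 Jordan blocks for λ = -4.
Step 2 — from the minimal polynomial, the factor (x + 4)^3 tells us the largest block for λ = -4 has size 3.
Step 3 — with total size 4, 2 blocks, and largest block 3, the block sizes (in nonincreasing order) are [3, 1].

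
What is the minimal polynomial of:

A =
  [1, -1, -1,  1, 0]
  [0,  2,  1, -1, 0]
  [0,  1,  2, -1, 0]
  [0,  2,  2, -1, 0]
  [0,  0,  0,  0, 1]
x^2 - 2*x + 1

The characteristic polynomial is χ_A(x) = (x - 1)^5, so the eigenvalues are known. The minimal polynomial is
  m_A(x) = Π_λ (x − λ)^{k_λ}
where k_λ is the size of the *largest* Jordan block for λ (equivalently, the smallest k with (A − λI)^k v = 0 for every generalised eigenvector v of λ).

  λ = 1: largest Jordan block has size 2, contributing (x − 1)^2

So m_A(x) = (x - 1)^2 = x^2 - 2*x + 1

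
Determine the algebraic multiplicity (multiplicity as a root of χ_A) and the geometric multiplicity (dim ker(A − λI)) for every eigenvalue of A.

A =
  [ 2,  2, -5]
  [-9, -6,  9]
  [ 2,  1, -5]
λ = -3: alg = 3, geom = 1

Step 1 — factor the characteristic polynomial to read off the algebraic multiplicities:
  χ_A(x) = (x + 3)^3

Step 2 — compute geometric multiplicities via the rank-nullity identity g(λ) = n − rank(A − λI):
  rank(A − (-3)·I) = 2, so dim ker(A − (-3)·I) = n − 2 = 1

Summary:
  λ = -3: algebraic multiplicity = 3, geometric multiplicity = 1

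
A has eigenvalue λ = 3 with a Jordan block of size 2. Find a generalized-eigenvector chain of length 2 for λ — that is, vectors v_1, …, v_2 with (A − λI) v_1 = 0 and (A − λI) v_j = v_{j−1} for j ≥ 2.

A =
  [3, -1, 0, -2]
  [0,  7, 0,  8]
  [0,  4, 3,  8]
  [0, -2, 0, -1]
A Jordan chain for λ = 3 of length 2:
v_1 = (-1, 4, 4, -2)ᵀ
v_2 = (0, 1, 0, 0)ᵀ

Let N = A − (3)·I. We want v_2 with N^2 v_2 = 0 but N^1 v_2 ≠ 0; then v_{j-1} := N · v_j for j = 2, …, 2.

Pick v_2 = (0, 1, 0, 0)ᵀ.
Then v_1 = N · v_2 = (-1, 4, 4, -2)ᵀ.

Sanity check: (A − (3)·I) v_1 = (0, 0, 0, 0)ᵀ = 0. ✓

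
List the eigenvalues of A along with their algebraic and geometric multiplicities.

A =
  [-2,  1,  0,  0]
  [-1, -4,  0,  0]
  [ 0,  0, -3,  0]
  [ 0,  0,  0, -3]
λ = -3: alg = 4, geom = 3

Step 1 — factor the characteristic polynomial to read off the algebraic multiplicities:
  χ_A(x) = (x + 3)^4

Step 2 — compute geometric multiplicities via the rank-nullity identity g(λ) = n − rank(A − λI):
  rank(A − (-3)·I) = 1, so dim ker(A − (-3)·I) = n − 1 = 3

Summary:
  λ = -3: algebraic multiplicity = 4, geometric multiplicity = 3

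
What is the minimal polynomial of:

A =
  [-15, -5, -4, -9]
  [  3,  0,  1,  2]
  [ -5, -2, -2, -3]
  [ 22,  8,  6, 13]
x^3 + 3*x^2 + 3*x + 1

The characteristic polynomial is χ_A(x) = (x + 1)^4, so the eigenvalues are known. The minimal polynomial is
  m_A(x) = Π_λ (x − λ)^{k_λ}
where k_λ is the size of the *largest* Jordan block for λ (equivalently, the smallest k with (A − λI)^k v = 0 for every generalised eigenvector v of λ).

  λ = -1: largest Jordan block has size 3, contributing (x + 1)^3

So m_A(x) = (x + 1)^3 = x^3 + 3*x^2 + 3*x + 1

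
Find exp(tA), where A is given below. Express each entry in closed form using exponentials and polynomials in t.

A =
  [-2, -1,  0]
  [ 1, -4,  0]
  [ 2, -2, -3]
e^{tA} =
  [t*exp(-3*t) + exp(-3*t), -t*exp(-3*t), 0]
  [t*exp(-3*t), -t*exp(-3*t) + exp(-3*t), 0]
  [2*t*exp(-3*t), -2*t*exp(-3*t), exp(-3*t)]

Strategy: write A = P · J · P⁻¹ where J is a Jordan canonical form, so e^{tA} = P · e^{tJ} · P⁻¹, and e^{tJ} can be computed block-by-block.

A has Jordan form
J =
  [-3,  1,  0]
  [ 0, -3,  0]
  [ 0,  0, -3]
(up to reordering of blocks).

Per-block formulas:
  For a 2×2 Jordan block J_2(-3): exp(t · J_2(-3)) = e^(-3t)·(I + t·N), where N is the 2×2 nilpotent shift.
  For a 1×1 block at λ = -3: exp(t · [-3]) = [e^(-3t)].

After assembling e^{tJ} and conjugating by P, we get:

e^{tA} =
  [t*exp(-3*t) + exp(-3*t), -t*exp(-3*t), 0]
  [t*exp(-3*t), -t*exp(-3*t) + exp(-3*t), 0]
  [2*t*exp(-3*t), -2*t*exp(-3*t), exp(-3*t)]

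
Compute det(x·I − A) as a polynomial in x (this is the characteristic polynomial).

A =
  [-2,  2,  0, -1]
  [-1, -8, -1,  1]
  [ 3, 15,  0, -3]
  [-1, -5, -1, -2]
x^4 + 12*x^3 + 54*x^2 + 108*x + 81

Expanding det(x·I − A) (e.g. by cofactor expansion or by noting that A is similar to its Jordan form J, which has the same characteristic polynomial as A) gives
  χ_A(x) = x^4 + 12*x^3 + 54*x^2 + 108*x + 81
which factors as (x + 3)^4. The eigenvalues (with algebraic multiplicities) are λ = -3 with multiplicity 4.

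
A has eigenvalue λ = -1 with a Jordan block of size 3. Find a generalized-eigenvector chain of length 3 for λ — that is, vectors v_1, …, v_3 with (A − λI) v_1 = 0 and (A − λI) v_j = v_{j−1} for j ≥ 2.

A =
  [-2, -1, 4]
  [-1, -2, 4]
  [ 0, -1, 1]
A Jordan chain for λ = -1 of length 3:
v_1 = (2, 2, 1)ᵀ
v_2 = (-1, -1, 0)ᵀ
v_3 = (1, 0, 0)ᵀ

Let N = A − (-1)·I. We want v_3 with N^3 v_3 = 0 but N^2 v_3 ≠ 0; then v_{j-1} := N · v_j for j = 3, …, 2.

Pick v_3 = (1, 0, 0)ᵀ.
Then v_2 = N · v_3 = (-1, -1, 0)ᵀ.
Then v_1 = N · v_2 = (2, 2, 1)ᵀ.

Sanity check: (A − (-1)·I) v_1 = (0, 0, 0)ᵀ = 0. ✓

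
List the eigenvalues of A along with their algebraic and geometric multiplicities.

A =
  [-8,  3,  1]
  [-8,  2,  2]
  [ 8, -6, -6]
λ = -4: alg = 3, geom = 2

Step 1 — factor the characteristic polynomial to read off the algebraic multiplicities:
  χ_A(x) = (x + 4)^3

Step 2 — compute geometric multiplicities via the rank-nullity identity g(λ) = n − rank(A − λI):
  rank(A − (-4)·I) = 1, so dim ker(A − (-4)·I) = n − 1 = 2

Summary:
  λ = -4: algebraic multiplicity = 3, geometric multiplicity = 2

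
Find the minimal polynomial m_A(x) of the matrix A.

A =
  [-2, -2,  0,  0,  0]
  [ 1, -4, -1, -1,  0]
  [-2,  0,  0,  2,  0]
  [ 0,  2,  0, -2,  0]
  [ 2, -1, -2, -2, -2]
x^3 + 6*x^2 + 12*x + 8

The characteristic polynomial is χ_A(x) = (x + 2)^5, so the eigenvalues are known. The minimal polynomial is
  m_A(x) = Π_λ (x − λ)^{k_λ}
where k_λ is the size of the *largest* Jordan block for λ (equivalently, the smallest k with (A − λI)^k v = 0 for every generalised eigenvector v of λ).

  λ = -2: largest Jordan block has size 3, contributing (x + 2)^3

So m_A(x) = (x + 2)^3 = x^3 + 6*x^2 + 12*x + 8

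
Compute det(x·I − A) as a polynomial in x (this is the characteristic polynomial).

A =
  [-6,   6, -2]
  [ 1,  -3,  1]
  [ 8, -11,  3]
x^3 + 6*x^2 + 12*x + 8

Expanding det(x·I − A) (e.g. by cofactor expansion or by noting that A is similar to its Jordan form J, which has the same characteristic polynomial as A) gives
  χ_A(x) = x^3 + 6*x^2 + 12*x + 8
which factors as (x + 2)^3. The eigenvalues (with algebraic multiplicities) are λ = -2 with multiplicity 3.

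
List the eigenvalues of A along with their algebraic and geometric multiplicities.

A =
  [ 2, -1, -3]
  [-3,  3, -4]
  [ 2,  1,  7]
λ = 4: alg = 3, geom = 1

Step 1 — factor the characteristic polynomial to read off the algebraic multiplicities:
  χ_A(x) = (x - 4)^3

Step 2 — compute geometric multiplicities via the rank-nullity identity g(λ) = n − rank(A − λI):
  rank(A − (4)·I) = 2, so dim ker(A − (4)·I) = n − 2 = 1

Summary:
  λ = 4: algebraic multiplicity = 3, geometric multiplicity = 1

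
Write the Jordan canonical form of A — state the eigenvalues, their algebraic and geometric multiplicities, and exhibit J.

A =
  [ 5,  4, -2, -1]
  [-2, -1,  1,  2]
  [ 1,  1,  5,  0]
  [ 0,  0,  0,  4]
J_1(1) ⊕ J_3(4)

The characteristic polynomial is
  det(x·I − A) = x^4 - 13*x^3 + 60*x^2 - 112*x + 64 = (x - 4)^3*(x - 1)

Eigenvalues and multiplicities (the geometric multiplicity of λ is n − rank(A − λI), which equals the number of Jordan blocks for λ):
  λ = 1: algebraic multiplicity = 1, geometric multiplicity = 1
  λ = 4: algebraic multiplicity = 3, geometric multiplicity = 1

Determining the block sizes for each eigenvalue:
  λ = 1: one block (gm = 1), so the single block has size am = 1 → block sizes [1]
  λ = 4: one block (gm = 1), so the single block has size am = 3 → block sizes [3]

Assembling the blocks gives a Jordan form
J =
  [1, 0, 0, 0]
  [0, 4, 1, 0]
  [0, 0, 4, 1]
  [0, 0, 0, 4]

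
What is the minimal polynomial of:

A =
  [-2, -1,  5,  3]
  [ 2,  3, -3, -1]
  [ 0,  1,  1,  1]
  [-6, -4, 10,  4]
x^3 - 4*x^2 + 4*x

The characteristic polynomial is χ_A(x) = x*(x - 2)^3, so the eigenvalues are known. The minimal polynomial is
  m_A(x) = Π_λ (x − λ)^{k_λ}
where k_λ is the size of the *largest* Jordan block for λ (equivalently, the smallest k with (A − λI)^k v = 0 for every generalised eigenvector v of λ).

  λ = 0: largest Jordan block has size 1, contributing (x − 0)
  λ = 2: largest Jordan block has size 2, contributing (x − 2)^2

So m_A(x) = x*(x - 2)^2 = x^3 - 4*x^2 + 4*x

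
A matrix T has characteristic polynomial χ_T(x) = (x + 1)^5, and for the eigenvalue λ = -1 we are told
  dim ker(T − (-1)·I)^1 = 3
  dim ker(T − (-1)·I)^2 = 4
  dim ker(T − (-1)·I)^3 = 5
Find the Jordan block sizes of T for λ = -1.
Block sizes for λ = -1: [3, 1, 1]

From the dimensions of kernels of powers, the number of Jordan blocks of size at least j is d_j − d_{j−1} where d_j = dim ker(N^j) (with d_0 = 0). Computing the differences gives [3, 1, 1].
The number of blocks of size exactly k is (#blocks of size ≥ k) − (#blocks of size ≥ k + 1), so the partition is: 2 block(s) of size 1, 1 block(s) of size 3.
In nonincreasing order the block sizes are [3, 1, 1].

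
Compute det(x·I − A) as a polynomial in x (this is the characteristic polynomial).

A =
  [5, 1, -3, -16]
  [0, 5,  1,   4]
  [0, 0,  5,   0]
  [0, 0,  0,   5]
x^4 - 20*x^3 + 150*x^2 - 500*x + 625

Expanding det(x·I − A) (e.g. by cofactor expansion or by noting that A is similar to its Jordan form J, which has the same characteristic polynomial as A) gives
  χ_A(x) = x^4 - 20*x^3 + 150*x^2 - 500*x + 625
which factors as (x - 5)^4. The eigenvalues (with algebraic multiplicities) are λ = 5 with multiplicity 4.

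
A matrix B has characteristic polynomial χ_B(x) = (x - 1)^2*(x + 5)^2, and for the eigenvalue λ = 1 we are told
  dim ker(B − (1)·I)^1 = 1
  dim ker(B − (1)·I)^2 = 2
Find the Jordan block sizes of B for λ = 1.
Block sizes for λ = 1: [2]

From the dimensions of kernels of powers, the number of Jordan blocks of size at least j is d_j − d_{j−1} where d_j = dim ker(N^j) (with d_0 = 0). Computing the differences gives [1, 1].
The number of blocks of size exactly k is (#blocks of size ≥ k) − (#blocks of size ≥ k + 1), so the partition is: 1 block(s) of size 2.
In nonincreasing order the block sizes are [2].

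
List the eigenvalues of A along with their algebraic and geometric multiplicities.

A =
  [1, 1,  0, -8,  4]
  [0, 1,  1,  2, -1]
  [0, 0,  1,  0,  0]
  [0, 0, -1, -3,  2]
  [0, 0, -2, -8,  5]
λ = 1: alg = 5, geom = 2

Step 1 — factor the characteristic polynomial to read off the algebraic multiplicities:
  χ_A(x) = (x - 1)^5

Step 2 — compute geometric multiplicities via the rank-nullity identity g(λ) = n − rank(A − λI):
  rank(A − (1)·I) = 3, so dim ker(A − (1)·I) = n − 3 = 2

Summary:
  λ = 1: algebraic multiplicity = 5, geometric multiplicity = 2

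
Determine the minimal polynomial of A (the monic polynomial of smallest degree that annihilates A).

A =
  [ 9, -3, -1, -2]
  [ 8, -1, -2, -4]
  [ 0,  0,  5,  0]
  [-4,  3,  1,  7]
x^2 - 10*x + 25

The characteristic polynomial is χ_A(x) = (x - 5)^4, so the eigenvalues are known. The minimal polynomial is
  m_A(x) = Π_λ (x − λ)^{k_λ}
where k_λ is the size of the *largest* Jordan block for λ (equivalently, the smallest k with (A − λI)^k v = 0 for every generalised eigenvector v of λ).

  λ = 5: largest Jordan block has size 2, contributing (x − 5)^2

So m_A(x) = (x - 5)^2 = x^2 - 10*x + 25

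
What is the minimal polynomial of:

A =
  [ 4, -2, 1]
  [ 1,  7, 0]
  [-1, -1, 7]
x^3 - 18*x^2 + 108*x - 216

The characteristic polynomial is χ_A(x) = (x - 6)^3, so the eigenvalues are known. The minimal polynomial is
  m_A(x) = Π_λ (x − λ)^{k_λ}
where k_λ is the size of the *largest* Jordan block for λ (equivalently, the smallest k with (A − λI)^k v = 0 for every generalised eigenvector v of λ).

  λ = 6: largest Jordan block has size 3, contributing (x − 6)^3

So m_A(x) = (x - 6)^3 = x^3 - 18*x^2 + 108*x - 216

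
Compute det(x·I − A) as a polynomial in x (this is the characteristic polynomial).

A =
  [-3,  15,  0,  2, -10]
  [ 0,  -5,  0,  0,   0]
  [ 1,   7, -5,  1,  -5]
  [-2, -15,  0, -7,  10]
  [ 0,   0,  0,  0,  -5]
x^5 + 25*x^4 + 250*x^3 + 1250*x^2 + 3125*x + 3125

Expanding det(x·I − A) (e.g. by cofactor expansion or by noting that A is similar to its Jordan form J, which has the same characteristic polynomial as A) gives
  χ_A(x) = x^5 + 25*x^4 + 250*x^3 + 1250*x^2 + 3125*x + 3125
which factors as (x + 5)^5. The eigenvalues (with algebraic multiplicities) are λ = -5 with multiplicity 5.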